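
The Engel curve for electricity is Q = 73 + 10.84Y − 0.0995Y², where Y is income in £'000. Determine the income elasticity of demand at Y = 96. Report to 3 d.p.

At Y = 96: Q = 196.6480.
dQ/dY = 10.84 − 0.199Y = -8.26400.
η = (dQ/dY)·(Y/Q) = -8.26400 × (96/196.6480) = -4.034.

-4.034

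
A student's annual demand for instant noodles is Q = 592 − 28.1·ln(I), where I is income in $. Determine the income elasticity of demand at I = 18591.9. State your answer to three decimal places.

At I = 18591.9: Q = 315.763.
dQ/dI = -28.1/I = -0.00151141 at this income.
η = (dQ/dI)·(I/Q) = -0.00151141 × (18591.9/315.763) = -0.089.

-0.089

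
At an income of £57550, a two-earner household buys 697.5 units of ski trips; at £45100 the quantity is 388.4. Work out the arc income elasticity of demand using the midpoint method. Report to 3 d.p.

ΔQ = 388.4 − 697.5 = -309.1; midpoint Q̄ = (697.5 + 388.4)/2 = 542.95.
ΔI = 45100 − 57550 = -12450; midpoint Ī = (57550 + 45100)/2 = 51325.
η = (ΔQ/Q̄) ÷ (ΔI/Ī) = (-309.1/542.95) ÷ (-12450/51325) = 2.347.

2.347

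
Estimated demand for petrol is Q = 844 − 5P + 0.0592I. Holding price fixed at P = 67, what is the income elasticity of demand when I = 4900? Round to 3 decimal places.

At P = 67, I = 4900: Q = 799.080.
Holding P constant, ∂Q/∂I = 0.0592.
η_I = (∂Q/∂I)·(I/Q) = 0.0592 × (4900/799.080) = 0.363.

0.363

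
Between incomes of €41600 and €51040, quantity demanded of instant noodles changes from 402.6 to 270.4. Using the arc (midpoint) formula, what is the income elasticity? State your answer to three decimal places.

-1.928

ΔQ = 270.4 − 402.6 = -132.2; midpoint Q̄ = (402.6 + 270.4)/2 = 336.5.
ΔI = 51040 − 41600 = 9440; midpoint Ī = (41600 + 51040)/2 = 46320.
η = (ΔQ/Q̄) ÷ (ΔI/Ī) = (-132.2/336.5) ÷ (9440/46320) = -1.928.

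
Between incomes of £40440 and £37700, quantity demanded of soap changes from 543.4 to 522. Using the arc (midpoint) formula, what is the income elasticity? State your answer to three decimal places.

ΔQ = 522 − 543.4 = -21.4; midpoint Q̄ = (543.4 + 522)/2 = 532.7.
ΔI = 37700 − 40440 = -2740; midpoint Ī = (40440 + 37700)/2 = 39070.
η = (ΔQ/Q̄) ÷ (ΔI/Ī) = (-21.4/532.7) ÷ (-2740/39070) = 0.573.

0.573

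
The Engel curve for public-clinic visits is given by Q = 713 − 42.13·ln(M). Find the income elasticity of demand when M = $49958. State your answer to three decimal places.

-0.164

At M = 49958: Q = 257.198.
dQ/dM = -42.13/M = -0.000843308 at this income.
η = (dQ/dM)·(M/Q) = -0.000843308 × (49958/257.198) = -0.164.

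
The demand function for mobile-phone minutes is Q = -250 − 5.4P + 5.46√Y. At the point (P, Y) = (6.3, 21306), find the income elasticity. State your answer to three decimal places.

0.777

At P = 6.3, Y = 21306: Q = 512.953.
Holding P constant, ∂Q/∂Y = 5.46/(2√Y) = 0.018703.
η_Y = (∂Q/∂Y)·(Y/Q) = 0.018703 × (21306/512.953) = 0.777.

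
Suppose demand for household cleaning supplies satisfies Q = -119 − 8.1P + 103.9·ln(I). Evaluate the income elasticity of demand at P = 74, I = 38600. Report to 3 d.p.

At P = 74, I = 38600: Q = 378.889.
Holding P constant, ∂Q/∂I = 103.9/I = 0.00269171.
η_I = (∂Q/∂I)·(I/Q) = 0.00269171 × (38600/378.889) = 0.274.

0.274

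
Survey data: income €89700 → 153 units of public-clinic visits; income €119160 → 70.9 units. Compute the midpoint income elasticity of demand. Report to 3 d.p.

-2.600

ΔQ = 70.9 − 153 = -82.1; midpoint Q̄ = (153 + 70.9)/2 = 111.95.
ΔI = 119160 − 89700 = 29460; midpoint Ī = (89700 + 119160)/2 = 104430.
η = (ΔQ/Q̄) ÷ (ΔI/Ī) = (-82.1/111.95) ÷ (29460/104430) = -2.600.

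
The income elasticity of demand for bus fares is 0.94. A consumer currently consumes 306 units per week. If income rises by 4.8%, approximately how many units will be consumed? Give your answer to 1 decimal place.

%ΔQ ≈ η × %ΔI = 0.94 × 4.8% = 4.512%.
New Q ≈ 306 × (1 + 0.04512) = 319.8.

319.8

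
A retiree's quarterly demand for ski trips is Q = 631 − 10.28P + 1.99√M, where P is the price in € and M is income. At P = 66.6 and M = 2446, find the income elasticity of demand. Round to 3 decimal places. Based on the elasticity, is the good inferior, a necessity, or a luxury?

At P = 66.6, M = 2446: Q = 44.772.
Holding P constant, ∂Q/∂M = 1.99/(2√M) = 0.0201185.
η_M = (∂Q/∂M)·(M/Q) = 0.0201185 × (2446/44.772) = 1.099.
Since η > 1, this is a luxury.

1.099 (luxury)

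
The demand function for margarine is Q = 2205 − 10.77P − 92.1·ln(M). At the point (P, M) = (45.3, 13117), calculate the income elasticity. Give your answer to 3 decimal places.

At P = 45.3, M = 13117: Q = 843.858.
Holding P constant, ∂Q/∂M = -92.1/M = -0.00702142.
η_M = (∂Q/∂M)·(M/Q) = -0.00702142 × (13117/843.858) = -0.109.

-0.109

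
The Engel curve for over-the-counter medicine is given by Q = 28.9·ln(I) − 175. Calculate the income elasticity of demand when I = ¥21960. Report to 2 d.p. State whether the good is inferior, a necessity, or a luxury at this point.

0.25 (necessity)

At I = 21960: Q = 113.913.
dQ/dI = 28.9/I = 0.00131603 at this income.
η = (dQ/dI)·(I/Q) = 0.00131603 × (21960/113.913) = 0.25.
Since 0 < η < 1, the good is a necessity.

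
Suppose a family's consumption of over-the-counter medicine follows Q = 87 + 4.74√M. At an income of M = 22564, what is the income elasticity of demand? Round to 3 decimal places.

At M = 22564: Q = 799.010.
dQ/dM = 4.74/(2√M) = 0.0157776 at this income.
η = (dQ/dM)·(M/Q) = 0.0157776 × (22564/799.010) = 0.446.

0.446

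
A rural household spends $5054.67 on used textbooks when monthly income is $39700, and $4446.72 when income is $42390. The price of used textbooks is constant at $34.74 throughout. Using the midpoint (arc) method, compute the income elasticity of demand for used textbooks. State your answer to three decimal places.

With a constant price, Q₁ = 5054.67/34.74 = 145.500 and Q₂ = 4446.72/34.74 = 128.000 (equivalently, work directly with expenditure since P cancels).
Midpoint %ΔQ = (4446.72 − 5054.67)/4750.70 = -0.12797; midpoint %ΔI = (42390 − 39700)/41045 = 0.06554.
η = -0.12797 / 0.06554 = -1.953.

-1.953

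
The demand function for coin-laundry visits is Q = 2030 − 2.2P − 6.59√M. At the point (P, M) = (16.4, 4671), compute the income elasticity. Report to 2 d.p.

-0.15

At P = 16.4, M = 4671: Q = 1543.528.
Holding P constant, ∂Q/∂M = -6.59/(2√M) = -0.0482115.
η_M = (∂Q/∂M)·(M/Q) = -0.0482115 × (4671/1543.528) = -0.15.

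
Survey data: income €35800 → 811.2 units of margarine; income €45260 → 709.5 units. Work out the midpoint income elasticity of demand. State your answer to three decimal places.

ΔQ = 709.5 − 811.2 = -101.7; midpoint Q̄ = (811.2 + 709.5)/2 = 760.35.
ΔI = 45260 − 35800 = 9460; midpoint Ī = (35800 + 45260)/2 = 40530.
η = (ΔQ/Q̄) ÷ (ΔI/Ī) = (-101.7/760.35) ÷ (9460/40530) = -0.573.

-0.573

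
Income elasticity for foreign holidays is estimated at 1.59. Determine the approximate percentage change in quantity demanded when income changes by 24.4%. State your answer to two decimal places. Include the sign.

38.80%

%ΔQ ≈ η × %ΔI = 1.59 × 24.4% = 38.80%.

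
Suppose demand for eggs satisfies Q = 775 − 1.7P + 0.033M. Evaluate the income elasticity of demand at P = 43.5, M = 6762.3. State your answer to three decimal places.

0.241

At P = 43.5, M = 6762.3: Q = 924.206.
Holding P constant, ∂Q/∂M = 0.033.
η_M = (∂Q/∂M)·(M/Q) = 0.033 × (6762.3/924.206) = 0.241.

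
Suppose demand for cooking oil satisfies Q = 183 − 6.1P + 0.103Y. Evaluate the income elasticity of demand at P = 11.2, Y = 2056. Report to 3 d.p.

At P = 11.2, Y = 2056: Q = 326.448.
Holding P constant, ∂Q/∂Y = 0.103.
η_Y = (∂Q/∂Y)·(Y/Q) = 0.103 × (2056/326.448) = 0.649.

0.649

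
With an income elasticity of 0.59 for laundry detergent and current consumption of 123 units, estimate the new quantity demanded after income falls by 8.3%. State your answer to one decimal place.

%ΔQ ≈ η × %ΔI = 0.59 × (-8.3%) = -4.897%.
New Q ≈ 123 × (1 − 0.04897) = 117.0.

117.0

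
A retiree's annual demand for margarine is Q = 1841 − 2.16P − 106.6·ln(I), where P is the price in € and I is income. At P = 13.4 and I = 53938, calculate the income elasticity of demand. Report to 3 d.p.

-0.164

At P = 13.4, I = 53938: Q = 650.586.
Holding P constant, ∂Q/∂I = -106.6/I = -0.00197634.
η_I = (∂Q/∂I)·(I/Q) = -0.00197634 × (53938/650.586) = -0.164.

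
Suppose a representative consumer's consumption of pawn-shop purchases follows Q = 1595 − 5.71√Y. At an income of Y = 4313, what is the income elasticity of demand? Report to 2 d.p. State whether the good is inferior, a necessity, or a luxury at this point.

-0.15 (inferior good)

At Y = 4313: Q = 1220.005.
dQ/dY = -5.71/(2√Y) = -0.0434727 at this income.
η = (dQ/dY)·(Y/Q) = -0.0434727 × (4313/1220.005) = -0.15.
Since η < 0, the good is an inferior good.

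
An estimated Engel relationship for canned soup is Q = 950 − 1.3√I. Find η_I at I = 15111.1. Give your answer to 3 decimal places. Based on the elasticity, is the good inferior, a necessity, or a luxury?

-0.101 (inferior good)

At I = 15111.1: Q = 790.195.
dQ/dI = -1.3/(2√I) = -0.00528768 at this income.
η = (dQ/dI)·(I/Q) = -0.00528768 × (15111.1/790.195) = -0.101.
Since η < 0, the good is an inferior good.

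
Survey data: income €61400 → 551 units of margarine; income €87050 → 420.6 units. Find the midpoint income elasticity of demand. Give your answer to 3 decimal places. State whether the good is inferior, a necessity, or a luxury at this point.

ΔQ = 420.6 − 551 = -130.4; midpoint Q̄ = (551 + 420.6)/2 = 485.8.
ΔI = 87050 − 61400 = 25650; midpoint Ī = (61400 + 87050)/2 = 74225.
η = (ΔQ/Q̄) ÷ (ΔI/Ī) = (-130.4/485.8) ÷ (25650/74225) = -0.777.
η < 0 ⇒ inferior good.

-0.777 (inferior good)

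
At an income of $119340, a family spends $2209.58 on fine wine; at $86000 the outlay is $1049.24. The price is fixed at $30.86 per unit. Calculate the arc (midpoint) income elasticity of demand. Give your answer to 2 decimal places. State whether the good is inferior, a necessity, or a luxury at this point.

2.19 (luxury)

With a constant price, Q₁ = 2209.58/30.86 = 71.600 and Q₂ = 1049.24/30.86 = 34.000 (equivalently, work directly with expenditure since P cancels).
Midpoint %ΔQ = (1049.24 − 2209.58)/1629.41 = -0.71212; midpoint %ΔI = (86000 − 119340)/102670 = -0.32473.
η = -0.71212 / -0.32473 = 2.19.
η > 1 ⇒ luxury.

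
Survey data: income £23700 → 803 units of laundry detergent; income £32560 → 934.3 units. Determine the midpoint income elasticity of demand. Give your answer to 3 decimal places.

0.480

ΔQ = 934.3 − 803 = 131.3; midpoint Q̄ = (803 + 934.3)/2 = 868.65.
ΔI = 32560 − 23700 = 8860; midpoint Ī = (23700 + 32560)/2 = 28130.
η = (ΔQ/Q̄) ÷ (ΔI/Ī) = (131.3/868.65) ÷ (8860/28130) = 0.480.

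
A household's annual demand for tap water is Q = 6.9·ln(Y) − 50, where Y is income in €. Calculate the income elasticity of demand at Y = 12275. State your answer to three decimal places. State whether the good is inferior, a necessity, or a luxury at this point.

At Y = 12275: Q = 14.966.
dQ/dY = 6.9/Y = 0.000562118 at this income.
η = (dQ/dY)·(Y/Q) = 0.000562118 × (12275/14.966) = 0.461.
Since 0 < η < 1, the good is a necessity.

0.461 (necessity)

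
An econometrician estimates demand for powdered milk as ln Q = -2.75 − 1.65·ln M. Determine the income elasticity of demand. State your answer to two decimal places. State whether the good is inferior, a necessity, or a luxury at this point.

In a log-linear demand, the coefficient on ln M is the income elasticity.
So η = -1.65.
η < 0 ⇒ inferior good.

-1.65 (inferior good)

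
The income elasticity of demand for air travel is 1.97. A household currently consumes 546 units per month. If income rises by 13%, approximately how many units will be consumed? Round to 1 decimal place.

%ΔQ ≈ η × %ΔI = 1.97 × 13% = 25.61%.
New Q ≈ 546 × (1 + 0.2561) = 685.8.

685.8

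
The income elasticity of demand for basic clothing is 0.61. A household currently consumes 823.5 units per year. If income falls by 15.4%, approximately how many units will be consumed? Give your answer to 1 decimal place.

746.1

%ΔQ ≈ η × %ΔI = 0.61 × (-15.4%) = -9.394%.
New Q ≈ 823.5 × (1 − 0.09394) = 746.1.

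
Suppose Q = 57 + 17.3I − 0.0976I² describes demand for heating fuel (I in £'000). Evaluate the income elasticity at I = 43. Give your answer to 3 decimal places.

0.617

At I = 43: Q = 620.4376.
dQ/dI = 17.3 − 0.1952I = 8.90640.
η = (dQ/dI)·(I/Q) = 8.90640 × (43/620.4376) = 0.617.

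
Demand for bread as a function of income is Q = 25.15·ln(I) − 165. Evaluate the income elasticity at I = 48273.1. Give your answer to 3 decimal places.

0.237

At I = 48273.1: Q = 106.233.
dQ/dI = 25.15/I = 0.000520994 at this income.
η = (dQ/dI)·(I/Q) = 0.000520994 × (48273.1/106.233) = 0.237.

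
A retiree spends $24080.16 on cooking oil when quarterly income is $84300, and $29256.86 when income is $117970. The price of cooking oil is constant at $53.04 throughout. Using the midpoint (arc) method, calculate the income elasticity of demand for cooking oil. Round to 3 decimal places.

With a constant price, Q₁ = 24080.16/53.04 = 454.000 and Q₂ = 29256.86/53.04 = 551.600 (equivalently, work directly with expenditure since P cancels).
Midpoint %ΔQ = (29256.86 − 24080.16)/26668.51 = 0.19411; midpoint %ΔI = (117970 − 84300)/101135 = 0.33292.
η = 0.19411 / 0.33292 = 0.583.

0.583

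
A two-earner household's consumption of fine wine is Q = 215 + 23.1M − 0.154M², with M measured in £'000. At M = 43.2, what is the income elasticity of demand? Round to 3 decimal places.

At M = 43.2: Q = 925.5190.
dQ/dM = 23.1 − 0.308M = 9.79440.
η = (dQ/dM)·(M/Q) = 9.79440 × (43.2/925.5190) = 0.457.

0.457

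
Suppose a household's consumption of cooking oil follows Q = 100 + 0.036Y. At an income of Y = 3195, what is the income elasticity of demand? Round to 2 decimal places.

0.53

At Y = 3195: Q = 215.020.
dQ/dY = 0.036.
η = (dQ/dY)·(Y/Q) = 0.036 × (3195/215.020) = 0.53.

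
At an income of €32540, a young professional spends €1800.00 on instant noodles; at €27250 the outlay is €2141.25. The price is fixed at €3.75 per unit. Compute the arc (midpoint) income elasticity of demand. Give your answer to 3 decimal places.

-0.979

With a constant price, Q₁ = 1800.00/3.75 = 480.000 and Q₂ = 2141.25/3.75 = 571.000 (equivalently, work directly with expenditure since P cancels).
Midpoint %ΔQ = (2141.25 − 1800.00)/1970.63 = 0.17317; midpoint %ΔI = (27250 − 32540)/29895 = -0.17695.
η = 0.17317 / -0.17695 = -0.979.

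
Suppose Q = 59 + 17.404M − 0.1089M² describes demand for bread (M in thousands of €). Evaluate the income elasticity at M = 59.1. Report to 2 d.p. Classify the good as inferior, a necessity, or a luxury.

At M = 59.1: Q = 707.2094.
dQ/dM = 17.404 − 0.2178M = 4.53202.
η = (dQ/dM)·(M/Q) = 4.53202 × (59.1/707.2094) = 0.38.
0 < η < 1 ⇒ necessity.

0.38 (necessity)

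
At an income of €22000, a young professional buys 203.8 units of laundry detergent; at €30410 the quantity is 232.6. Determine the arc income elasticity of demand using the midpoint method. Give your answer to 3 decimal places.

0.411

ΔQ = 232.6 − 203.8 = 28.8; midpoint Q̄ = (203.8 + 232.6)/2 = 218.2.
ΔI = 30410 − 22000 = 8410; midpoint Ī = (22000 + 30410)/2 = 26205.
η = (ΔQ/Q̄) ÷ (ΔI/Ī) = (28.8/218.2) ÷ (8410/26205) = 0.411.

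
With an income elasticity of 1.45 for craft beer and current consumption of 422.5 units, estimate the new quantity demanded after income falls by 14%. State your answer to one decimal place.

%ΔQ ≈ η × %ΔI = 1.45 × (-14%) = -20.3%.
New Q ≈ 422.5 × (1 − 0.203) = 336.7.

336.7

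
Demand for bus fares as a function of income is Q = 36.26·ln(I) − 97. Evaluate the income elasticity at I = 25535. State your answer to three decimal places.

At I = 25535: Q = 270.959.
dQ/dI = 36.26/I = 0.00142001 at this income.
η = (dQ/dI)·(I/Q) = 0.00142001 × (25535/270.959) = 0.134.

0.134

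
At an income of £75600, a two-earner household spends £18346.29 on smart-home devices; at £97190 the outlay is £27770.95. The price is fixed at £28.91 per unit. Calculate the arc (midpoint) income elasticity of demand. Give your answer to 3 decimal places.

With a constant price, Q₁ = 18346.29/28.91 = 634.600 and Q₂ = 27770.95/28.91 = 960.600 (equivalently, work directly with expenditure since P cancels).
Midpoint %ΔQ = (27770.95 − 18346.29)/23058.62 = 0.40873; midpoint %ΔI = (97190 − 75600)/86395 = 0.24990.
η = 0.40873 / 0.24990 = 1.636.

1.636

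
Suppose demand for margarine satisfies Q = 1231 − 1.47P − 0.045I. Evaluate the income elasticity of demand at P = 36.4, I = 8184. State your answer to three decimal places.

At P = 36.4, I = 8184: Q = 809.212.
Holding P constant, ∂Q/∂I = −0.045.
η_I = (∂Q/∂I)·(I/Q) = -0.045 × (8184/809.212) = -0.455.

-0.455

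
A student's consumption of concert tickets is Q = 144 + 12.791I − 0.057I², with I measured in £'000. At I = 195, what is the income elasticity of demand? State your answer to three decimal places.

-3.909

At I = 195: Q = 470.8200.
dQ/dI = 12.791 − 0.114I = -9.43900.
η = (dQ/dI)·(I/Q) = -9.43900 × (195/470.8200) = -3.909.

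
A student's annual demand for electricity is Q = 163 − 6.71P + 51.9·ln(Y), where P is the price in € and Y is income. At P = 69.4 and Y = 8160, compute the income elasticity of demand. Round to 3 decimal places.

At P = 69.4, Y = 8160: Q = 164.789.
Holding P constant, ∂Q/∂Y = 51.9/Y = 0.00636029.
η_Y = (∂Q/∂Y)·(Y/Q) = 0.00636029 × (8160/164.789) = 0.315.

0.315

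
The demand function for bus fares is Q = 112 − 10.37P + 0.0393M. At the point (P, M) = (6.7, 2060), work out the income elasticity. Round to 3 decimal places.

0.656

At P = 6.7, M = 2060: Q = 123.479.
Holding P constant, ∂Q/∂M = 0.0393.
η_M = (∂Q/∂M)·(M/Q) = 0.0393 × (2060/123.479) = 0.656.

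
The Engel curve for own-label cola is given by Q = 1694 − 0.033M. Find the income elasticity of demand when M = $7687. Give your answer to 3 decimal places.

-0.176

At M = 7687: Q = 1440.329.
dQ/dM = −0.033.
η = (dQ/dM)·(M/Q) = -0.033 × (7687/1440.329) = -0.176.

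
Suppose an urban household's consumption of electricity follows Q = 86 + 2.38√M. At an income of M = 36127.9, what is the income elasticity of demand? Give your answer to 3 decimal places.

At M = 36127.9: Q = 538.375.
dQ/dM = 2.38/(2√M) = 0.00626074 at this income.
η = (dQ/dM)·(M/Q) = 0.00626074 × (36127.9/538.375) = 0.420.

0.420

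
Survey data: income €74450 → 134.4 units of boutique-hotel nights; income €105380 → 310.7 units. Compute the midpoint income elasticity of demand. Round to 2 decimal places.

ΔQ = 310.7 − 134.4 = 176.3; midpoint Q̄ = (134.4 + 310.7)/2 = 222.55.
ΔI = 105380 − 74450 = 30930; midpoint Ī = (74450 + 105380)/2 = 89915.
η = (ΔQ/Q̄) ÷ (ΔI/Ī) = (176.3/222.55) ÷ (30930/89915) = 2.30.

2.30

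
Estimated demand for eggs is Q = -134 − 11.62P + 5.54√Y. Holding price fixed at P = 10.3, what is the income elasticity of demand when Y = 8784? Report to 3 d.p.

At P = 10.3, Y = 8784: Q = 265.539.
Holding P constant, ∂Q/∂Y = 5.54/(2√Y) = 0.0295552.
η_Y = (∂Q/∂Y)·(Y/Q) = 0.0295552 × (8784/265.539) = 0.978.

0.978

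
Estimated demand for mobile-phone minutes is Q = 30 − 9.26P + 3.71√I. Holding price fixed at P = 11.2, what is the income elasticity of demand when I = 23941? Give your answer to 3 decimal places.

At P = 11.2, I = 23941: Q = 500.332.
Holding P constant, ∂Q/∂I = 3.71/(2√I) = 0.0119887.
η_I = (∂Q/∂I)·(I/Q) = 0.0119887 × (23941/500.332) = 0.574.

0.574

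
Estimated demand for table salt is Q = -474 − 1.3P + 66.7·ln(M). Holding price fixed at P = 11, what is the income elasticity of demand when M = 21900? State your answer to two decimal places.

At P = 11, M = 21900: Q = 178.316.
Holding P constant, ∂Q/∂M = 66.7/M = 0.00304566.
η_M = (∂Q/∂M)·(M/Q) = 0.00304566 × (21900/178.316) = 0.37.

0.37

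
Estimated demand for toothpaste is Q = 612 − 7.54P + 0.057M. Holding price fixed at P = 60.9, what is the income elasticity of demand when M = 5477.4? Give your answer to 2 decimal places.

0.67

At P = 60.9, M = 5477.4: Q = 465.026.
Holding P constant, ∂Q/∂M = 0.057.
η_M = (∂Q/∂M)·(M/Q) = 0.057 × (5477.4/465.026) = 0.67.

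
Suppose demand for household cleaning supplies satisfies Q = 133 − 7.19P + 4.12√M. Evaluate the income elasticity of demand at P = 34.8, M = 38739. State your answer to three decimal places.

0.584

At P = 34.8, M = 38739: Q = 693.696.
Holding P constant, ∂Q/∂M = 4.12/(2√M) = 0.0104663.
η_M = (∂Q/∂M)·(M/Q) = 0.0104663 × (38739/693.696) = 0.584.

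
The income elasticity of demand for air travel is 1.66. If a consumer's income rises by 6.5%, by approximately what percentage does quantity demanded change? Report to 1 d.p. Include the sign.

%ΔQ ≈ η × %ΔI = 1.66 × 6.5% = 10.8%.

10.8%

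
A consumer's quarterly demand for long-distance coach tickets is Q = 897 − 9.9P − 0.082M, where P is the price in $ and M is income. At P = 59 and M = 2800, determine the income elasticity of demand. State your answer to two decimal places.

At P = 59, M = 2800: Q = 83.300.
Holding P constant, ∂Q/∂M = −0.082.
η_M = (∂Q/∂M)·(M/Q) = -0.082 × (2800/83.300) = -2.76.

-2.76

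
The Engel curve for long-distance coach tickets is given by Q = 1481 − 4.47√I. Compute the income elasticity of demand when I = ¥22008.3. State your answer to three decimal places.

-0.405

At I = 22008.3: Q = 817.867.
dQ/dI = -4.47/(2√I) = -0.0150655 at this income.
η = (dQ/dI)·(I/Q) = -0.0150655 × (22008.3/817.867) = -0.405.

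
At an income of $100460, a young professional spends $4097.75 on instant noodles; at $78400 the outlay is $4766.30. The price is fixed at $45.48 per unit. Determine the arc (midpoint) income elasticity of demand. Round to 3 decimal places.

-0.612

With a constant price, Q₁ = 4097.75/45.48 = 90.100 and Q₂ = 4766.30/45.48 = 104.800 (equivalently, work directly with expenditure since P cancels).
Midpoint %ΔQ = (4766.30 − 4097.75)/4432.02 = 0.15085; midpoint %ΔI = (78400 − 100460)/89430 = -0.24667.
η = 0.15085 / -0.24667 = -0.612.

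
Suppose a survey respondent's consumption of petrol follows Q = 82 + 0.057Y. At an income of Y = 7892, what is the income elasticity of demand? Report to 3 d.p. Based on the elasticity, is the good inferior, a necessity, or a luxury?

At Y = 7892: Q = 531.844.
dQ/dY = 0.057.
η = (dQ/dY)·(Y/Q) = 0.057 × (7892/531.844) = 0.846.
Since 0 < η < 1, the good is a necessity.

0.846 (necessity)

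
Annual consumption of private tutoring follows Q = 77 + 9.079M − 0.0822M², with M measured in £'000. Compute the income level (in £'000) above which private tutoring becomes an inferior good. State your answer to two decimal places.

55.23

dQ/dM = 9.079 − 0.1644M.
The good is inferior where dQ/dM < 0. Setting dQ/dM = 0 gives M = 9.079 / 0.1644 = 55.23.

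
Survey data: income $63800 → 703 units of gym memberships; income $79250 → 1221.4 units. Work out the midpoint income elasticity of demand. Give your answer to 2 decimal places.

ΔQ = 1221.4 − 703 = 518.4; midpoint Q̄ = (703 + 1221.4)/2 = 962.2.
ΔI = 79250 − 63800 = 15450; midpoint Ī = (63800 + 79250)/2 = 71525.
η = (ΔQ/Q̄) ÷ (ΔI/Ī) = (518.4/962.2) ÷ (15450/71525) = 2.49.

2.49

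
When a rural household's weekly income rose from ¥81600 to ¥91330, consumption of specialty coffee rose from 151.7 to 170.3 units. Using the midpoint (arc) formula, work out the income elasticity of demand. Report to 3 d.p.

ΔQ = 170.3 − 151.7 = 18.6; midpoint Q̄ = (151.7 + 170.3)/2 = 161.
ΔI = 91330 − 81600 = 9730; midpoint Ī = (81600 + 91330)/2 = 86465.
η = (ΔQ/Q̄) ÷ (ΔI/Ī) = (18.6/161) ÷ (9730/86465) = 1.027.

1.027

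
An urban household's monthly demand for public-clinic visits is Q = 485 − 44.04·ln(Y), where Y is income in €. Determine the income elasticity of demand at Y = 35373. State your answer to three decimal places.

At Y = 35373: Q = 23.738.
dQ/dY = -44.04/Y = -0.00124502 at this income.
η = (dQ/dY)·(Y/Q) = -0.00124502 × (35373/23.738) = -1.855.

-1.855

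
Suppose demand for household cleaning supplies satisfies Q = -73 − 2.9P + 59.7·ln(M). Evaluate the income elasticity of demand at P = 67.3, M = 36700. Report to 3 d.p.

At P = 67.3, M = 36700: Q = 359.309.
Holding P constant, ∂Q/∂M = 59.7/M = 0.0016267.
η_M = (∂Q/∂M)·(M/Q) = 0.0016267 × (36700/359.309) = 0.166.

0.166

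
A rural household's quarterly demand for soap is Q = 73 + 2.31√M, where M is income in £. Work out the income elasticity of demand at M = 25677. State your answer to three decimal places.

0.418

At M = 25677: Q = 443.155.
dQ/dM = 2.31/(2√M) = 0.00720792 at this income.
η = (dQ/dM)·(M/Q) = 0.00720792 × (25677/443.155) = 0.418.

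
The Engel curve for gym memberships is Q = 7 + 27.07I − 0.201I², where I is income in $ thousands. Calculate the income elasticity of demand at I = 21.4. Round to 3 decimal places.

0.800

At I = 21.4: Q = 494.2480.
dQ/dI = 27.07 − 0.402I = 18.46720.
η = (dQ/dI)·(I/Q) = 18.46720 × (21.4/494.2480) = 0.800.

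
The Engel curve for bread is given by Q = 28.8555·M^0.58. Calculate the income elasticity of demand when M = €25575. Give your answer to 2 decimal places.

For Q = A·M^β the income elasticity is constant and equal to β.
Here β = 0.58, so η = 0.58.

0.58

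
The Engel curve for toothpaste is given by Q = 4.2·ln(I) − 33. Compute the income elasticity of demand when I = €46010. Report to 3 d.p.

At I = 46010: Q = 12.094.
dQ/dI = 4.2/I = 0.0000912845 at this income.
η = (dQ/dI)·(I/Q) = 0.0000912845 × (46010/12.094) = 0.347.

0.347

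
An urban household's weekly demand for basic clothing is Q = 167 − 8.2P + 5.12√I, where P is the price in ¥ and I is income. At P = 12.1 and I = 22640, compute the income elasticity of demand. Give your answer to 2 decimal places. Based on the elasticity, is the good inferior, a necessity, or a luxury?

At P = 12.1, I = 22640: Q = 838.166.
Holding P constant, ∂Q/∂I = 5.12/(2√I) = 0.0170138.
η_I = (∂Q/∂I)·(I/Q) = 0.0170138 × (22640/838.166) = 0.46.
Since 0 < η < 1, this is a necessity.

0.46 (necessity)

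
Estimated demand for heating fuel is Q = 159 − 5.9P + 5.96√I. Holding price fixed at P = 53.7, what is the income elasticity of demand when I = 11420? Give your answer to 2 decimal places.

0.66

At P = 53.7, I = 11420: Q = 479.082.
Holding P constant, ∂Q/∂I = 5.96/(2√I) = 0.0278858.
η_I = (∂Q/∂I)·(I/Q) = 0.0278858 × (11420/479.082) = 0.66.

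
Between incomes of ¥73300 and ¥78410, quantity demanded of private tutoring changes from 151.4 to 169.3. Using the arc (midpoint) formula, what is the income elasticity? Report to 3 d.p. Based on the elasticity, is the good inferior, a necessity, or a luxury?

1.657 (luxury)

ΔQ = 169.3 − 151.4 = 17.9; midpoint Q̄ = (151.4 + 169.3)/2 = 160.35.
ΔI = 78410 − 73300 = 5110; midpoint Ī = (73300 + 78410)/2 = 75855.
η = (ΔQ/Q̄) ÷ (ΔI/Ī) = (17.9/160.35) ÷ (5110/75855) = 1.657.
η > 1 ⇒ luxury.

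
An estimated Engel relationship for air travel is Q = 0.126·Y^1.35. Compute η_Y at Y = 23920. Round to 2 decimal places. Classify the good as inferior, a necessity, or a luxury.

1.35 (luxury)

For Q = A·Y^β the income elasticity is constant and equal to β.
Here β = 1.35, so η = 1.35.
Since η > 1, the good is a luxury.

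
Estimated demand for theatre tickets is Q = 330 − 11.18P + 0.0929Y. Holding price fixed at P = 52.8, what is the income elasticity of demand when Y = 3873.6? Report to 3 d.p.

3.615

At P = 52.8, Y = 3873.6: Q = 99.553.
Holding P constant, ∂Q/∂Y = 0.0929.
η_Y = (∂Q/∂Y)·(Y/Q) = 0.0929 × (3873.6/99.553) = 3.615.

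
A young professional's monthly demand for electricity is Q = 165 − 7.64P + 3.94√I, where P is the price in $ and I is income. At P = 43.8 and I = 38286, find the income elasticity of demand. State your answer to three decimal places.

0.641

At P = 43.8, I = 38286: Q = 601.300.
Holding P constant, ∂Q/∂I = 3.94/(2√I) = 0.0100681.
η_I = (∂Q/∂I)·(I/Q) = 0.0100681 × (38286/601.300) = 0.641.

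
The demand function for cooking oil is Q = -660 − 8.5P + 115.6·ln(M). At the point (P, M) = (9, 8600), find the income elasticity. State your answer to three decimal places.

At P = 9, M = 8600: Q = 310.780.
Holding P constant, ∂Q/∂M = 115.6/M = 0.0134419.
η_M = (∂Q/∂M)·(M/Q) = 0.0134419 × (8600/310.780) = 0.372.

0.372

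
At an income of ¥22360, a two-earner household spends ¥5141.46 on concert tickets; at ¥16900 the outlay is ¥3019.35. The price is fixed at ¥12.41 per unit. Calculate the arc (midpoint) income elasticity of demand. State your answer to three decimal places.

With a constant price, Q₁ = 5141.46/12.41 = 414.300 and Q₂ = 3019.35/12.41 = 243.300 (equivalently, work directly with expenditure since P cancels).
Midpoint %ΔQ = (3019.35 − 5141.46)/4080.41 = -0.52007; midpoint %ΔI = (16900 − 22360)/19630 = -0.27815.
η = -0.52007 / -0.27815 = 1.870.

1.870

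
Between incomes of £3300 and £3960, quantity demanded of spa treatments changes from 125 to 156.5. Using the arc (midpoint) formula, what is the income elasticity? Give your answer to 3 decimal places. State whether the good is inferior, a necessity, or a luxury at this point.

1.231 (luxury)

ΔQ = 156.5 − 125 = 31.5; midpoint Q̄ = (125 + 156.5)/2 = 140.75.
ΔI = 3960 − 3300 = 660; midpoint Ī = (3300 + 3960)/2 = 3630.
η = (ΔQ/Q̄) ÷ (ΔI/Ī) = (31.5/140.75) ÷ (660/3630) = 1.231.
η > 1 ⇒ luxury.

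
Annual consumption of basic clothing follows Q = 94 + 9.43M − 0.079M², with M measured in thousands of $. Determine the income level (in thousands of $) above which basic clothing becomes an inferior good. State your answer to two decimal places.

dQ/dM = 9.43 − 0.158M.
The good is inferior where dQ/dM < 0. Setting dQ/dM = 0 gives M = 9.43 / 0.158 = 59.68.

59.68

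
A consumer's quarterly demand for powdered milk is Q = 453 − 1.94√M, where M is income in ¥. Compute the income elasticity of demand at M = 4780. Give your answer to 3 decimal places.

-0.210

At M = 4780: Q = 318.873.
dQ/dM = -1.94/(2√M) = -0.01403 at this income.
η = (dQ/dM)·(M/Q) = -0.01403 × (4780/318.873) = -0.210.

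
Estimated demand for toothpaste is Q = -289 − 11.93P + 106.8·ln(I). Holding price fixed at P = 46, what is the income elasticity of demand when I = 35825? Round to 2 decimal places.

At P = 46, I = 35825: Q = 282.168.
Holding P constant, ∂Q/∂I = 106.8/I = 0.00298116.
η_I = (∂Q/∂I)·(I/Q) = 0.00298116 × (35825/282.168) = 0.38.

0.38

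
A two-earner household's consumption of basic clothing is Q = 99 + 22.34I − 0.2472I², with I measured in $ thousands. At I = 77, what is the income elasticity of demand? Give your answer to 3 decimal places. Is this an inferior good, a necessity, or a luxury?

-3.426 (inferior good)

At I = 77: Q = 353.5312.
dQ/dI = 22.34 − 0.4944I = -15.72880.
η = (dQ/dI)·(I/Q) = -15.72880 × (77/353.5312) = -3.426.
η < 0 ⇒ inferior good.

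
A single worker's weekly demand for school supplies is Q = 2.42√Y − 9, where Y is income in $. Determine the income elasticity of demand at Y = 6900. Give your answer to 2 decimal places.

At Y = 6900: Q = 192.020.
dQ/dY = 2.42/(2√Y) = 0.0145667 at this income.
η = (dQ/dY)·(Y/Q) = 0.0145667 × (6900/192.020) = 0.52.

0.52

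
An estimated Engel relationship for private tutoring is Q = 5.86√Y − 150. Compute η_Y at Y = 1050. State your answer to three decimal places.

2.380

At Y = 1050: Q = 39.886.
dQ/dY = 5.86/(2√Y) = 0.0904218 at this income.
η = (dQ/dY)·(Y/Q) = 0.0904218 × (1050/39.886) = 2.380.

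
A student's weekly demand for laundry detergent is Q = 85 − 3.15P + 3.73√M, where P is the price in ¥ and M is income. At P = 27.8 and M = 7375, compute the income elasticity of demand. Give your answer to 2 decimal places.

At P = 27.8, M = 7375: Q = 317.754.
Holding P constant, ∂Q/∂M = 3.73/(2√M) = 0.0217169.
η_M = (∂Q/∂M)·(M/Q) = 0.0217169 × (7375/317.754) = 0.50.

0.50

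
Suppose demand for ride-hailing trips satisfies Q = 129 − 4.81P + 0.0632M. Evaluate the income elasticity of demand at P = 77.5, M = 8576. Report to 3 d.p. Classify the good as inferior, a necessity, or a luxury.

At P = 77.5, M = 8576: Q = 298.228.
Holding P constant, ∂Q/∂M = 0.0632.
η_M = (∂Q/∂M)·(M/Q) = 0.0632 × (8576/298.228) = 1.817.
Since η > 1, this is a luxury.

1.817 (luxury)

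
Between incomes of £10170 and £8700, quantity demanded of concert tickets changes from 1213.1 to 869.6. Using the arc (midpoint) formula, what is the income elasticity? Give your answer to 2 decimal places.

2.12

ΔQ = 869.6 − 1213.1 = -343.5; midpoint Q̄ = (1213.1 + 869.6)/2 = 1041.35.
ΔI = 8700 − 10170 = -1470; midpoint Ī = (10170 + 8700)/2 = 9435.
η = (ΔQ/Q̄) ÷ (ΔI/Ī) = (-343.5/1041.35) ÷ (-1470/9435) = 2.12.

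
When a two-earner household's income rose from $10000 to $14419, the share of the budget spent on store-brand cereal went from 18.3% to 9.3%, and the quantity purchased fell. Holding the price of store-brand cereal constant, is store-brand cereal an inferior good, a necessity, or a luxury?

inferior good

Quantity demanded falls as income rises, so η < 0.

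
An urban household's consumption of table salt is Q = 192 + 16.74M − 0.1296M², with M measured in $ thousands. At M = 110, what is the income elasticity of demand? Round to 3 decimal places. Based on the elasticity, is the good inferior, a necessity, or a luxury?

-2.783 (inferior good)

At M = 110: Q = 465.2400.
dQ/dM = 16.74 − 0.2592M = -11.77200.
η = (dQ/dM)·(M/Q) = -11.77200 × (110/465.2400) = -2.783.
η < 0 ⇒ inferior good.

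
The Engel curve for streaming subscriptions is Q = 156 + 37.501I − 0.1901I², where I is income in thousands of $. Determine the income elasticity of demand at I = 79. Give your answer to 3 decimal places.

At I = 79: Q = 1932.1649.
dQ/dI = 37.501 − 0.3802I = 7.46520.
η = (dQ/dI)·(I/Q) = 7.46520 × (79/1932.1649) = 0.305.

0.305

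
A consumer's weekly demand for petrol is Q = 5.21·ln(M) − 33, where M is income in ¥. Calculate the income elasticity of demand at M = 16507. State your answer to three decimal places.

0.296

At M = 16507: Q = 17.597.
dQ/dM = 5.21/M = 0.000315624 at this income.
η = (dQ/dM)·(M/Q) = 0.000315624 × (16507/17.597) = 0.296.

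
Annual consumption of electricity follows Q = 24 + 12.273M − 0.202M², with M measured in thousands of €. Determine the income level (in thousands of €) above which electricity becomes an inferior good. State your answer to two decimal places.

30.38

dQ/dM = 12.273 − 0.404M.
The good is inferior where dQ/dM < 0. Setting dQ/dM = 0 gives M = 12.273 / 0.404 = 30.38.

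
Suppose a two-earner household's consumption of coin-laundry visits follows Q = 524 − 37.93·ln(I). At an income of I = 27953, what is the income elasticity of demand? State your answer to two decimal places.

-0.28

At I = 27953: Q = 135.662.
dQ/dI = -37.93/I = -0.00135692 at this income.
η = (dQ/dI)·(I/Q) = -0.00135692 × (27953/135.662) = -0.28.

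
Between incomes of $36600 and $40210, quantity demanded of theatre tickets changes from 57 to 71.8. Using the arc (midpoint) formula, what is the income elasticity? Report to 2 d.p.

ΔQ = 71.8 − 57 = 14.8; midpoint Q̄ = (57 + 71.8)/2 = 64.4.
ΔI = 40210 − 36600 = 3610; midpoint Ī = (36600 + 40210)/2 = 38405.
η = (ΔQ/Q̄) ÷ (ΔI/Ī) = (14.8/64.4) ÷ (3610/38405) = 2.44.

2.44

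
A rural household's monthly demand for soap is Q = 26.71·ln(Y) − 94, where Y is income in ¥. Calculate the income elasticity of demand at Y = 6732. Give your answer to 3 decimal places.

At Y = 6732: Q = 141.439.
dQ/dY = 26.71/Y = 0.00396762 at this income.
η = (dQ/dY)·(Y/Q) = 0.00396762 × (6732/141.439) = 0.189.

0.189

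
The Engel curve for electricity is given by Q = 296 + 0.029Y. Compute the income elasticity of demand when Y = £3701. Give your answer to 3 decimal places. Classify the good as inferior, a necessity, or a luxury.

At Y = 3701: Q = 403.329.
dQ/dY = 0.029.
η = (dQ/dY)·(Y/Q) = 0.029 × (3701/403.329) = 0.266.
Since 0 < η < 1, the good is a necessity.

0.266 (necessity)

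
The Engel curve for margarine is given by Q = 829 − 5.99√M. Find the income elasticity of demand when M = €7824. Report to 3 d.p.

-0.886

At M = 7824: Q = 299.164.
dQ/dM = -5.99/(2√M) = -0.0338596 at this income.
η = (dQ/dM)·(M/Q) = -0.0338596 × (7824/299.164) = -0.886.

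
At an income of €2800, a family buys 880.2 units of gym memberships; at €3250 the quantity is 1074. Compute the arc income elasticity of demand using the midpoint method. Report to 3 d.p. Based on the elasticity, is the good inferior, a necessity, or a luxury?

ΔQ = 1074 − 880.2 = 193.8; midpoint Q̄ = (880.2 + 1074)/2 = 977.1.
ΔI = 3250 − 2800 = 450; midpoint Ī = (2800 + 3250)/2 = 3025.
η = (ΔQ/Q̄) ÷ (ΔI/Ī) = (193.8/977.1) ÷ (450/3025) = 1.333.
η > 1 ⇒ luxury.

1.333 (luxury)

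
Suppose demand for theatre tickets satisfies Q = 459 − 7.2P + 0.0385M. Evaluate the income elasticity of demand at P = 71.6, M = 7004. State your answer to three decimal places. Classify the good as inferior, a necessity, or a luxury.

At P = 71.6, M = 7004: Q = 213.134.
Holding P constant, ∂Q/∂M = 0.0385.
η_M = (∂Q/∂M)·(M/Q) = 0.0385 × (7004/213.134) = 1.265.
Since η > 1, this is a luxury.

1.265 (luxury)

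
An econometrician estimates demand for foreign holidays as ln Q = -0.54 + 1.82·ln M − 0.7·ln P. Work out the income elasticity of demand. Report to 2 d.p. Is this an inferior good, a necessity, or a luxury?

1.82 (luxury)

In a log-linear demand, the coefficient on ln M is the income elasticity.
So η = 1.82.
η > 1 ⇒ luxury.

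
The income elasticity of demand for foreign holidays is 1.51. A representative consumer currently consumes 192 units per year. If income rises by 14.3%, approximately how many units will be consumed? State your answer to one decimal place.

%ΔQ ≈ η × %ΔI = 1.51 × 14.3% = 21.593%.
New Q ≈ 192 × (1 + 0.21593) = 233.5.

233.5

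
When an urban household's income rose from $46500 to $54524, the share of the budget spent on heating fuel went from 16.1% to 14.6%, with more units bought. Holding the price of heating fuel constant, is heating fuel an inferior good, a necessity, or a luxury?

Quantity rises but the budget share falls as income rises, so 0 < η < 1.

necessity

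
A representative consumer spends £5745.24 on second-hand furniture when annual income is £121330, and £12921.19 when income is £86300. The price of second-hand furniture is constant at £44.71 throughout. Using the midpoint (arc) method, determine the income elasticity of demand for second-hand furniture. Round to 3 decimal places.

With a constant price, Q₁ = 5745.24/44.71 = 128.500 and Q₂ = 12921.19/44.71 = 289.000 (equivalently, work directly with expenditure since P cancels).
Midpoint %ΔQ = (12921.19 − 5745.24)/9333.22 = 0.76886; midpoint %ΔI = (86300 − 121330)/103815 = -0.33743.
η = 0.76886 / -0.33743 = -2.279.

-2.279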